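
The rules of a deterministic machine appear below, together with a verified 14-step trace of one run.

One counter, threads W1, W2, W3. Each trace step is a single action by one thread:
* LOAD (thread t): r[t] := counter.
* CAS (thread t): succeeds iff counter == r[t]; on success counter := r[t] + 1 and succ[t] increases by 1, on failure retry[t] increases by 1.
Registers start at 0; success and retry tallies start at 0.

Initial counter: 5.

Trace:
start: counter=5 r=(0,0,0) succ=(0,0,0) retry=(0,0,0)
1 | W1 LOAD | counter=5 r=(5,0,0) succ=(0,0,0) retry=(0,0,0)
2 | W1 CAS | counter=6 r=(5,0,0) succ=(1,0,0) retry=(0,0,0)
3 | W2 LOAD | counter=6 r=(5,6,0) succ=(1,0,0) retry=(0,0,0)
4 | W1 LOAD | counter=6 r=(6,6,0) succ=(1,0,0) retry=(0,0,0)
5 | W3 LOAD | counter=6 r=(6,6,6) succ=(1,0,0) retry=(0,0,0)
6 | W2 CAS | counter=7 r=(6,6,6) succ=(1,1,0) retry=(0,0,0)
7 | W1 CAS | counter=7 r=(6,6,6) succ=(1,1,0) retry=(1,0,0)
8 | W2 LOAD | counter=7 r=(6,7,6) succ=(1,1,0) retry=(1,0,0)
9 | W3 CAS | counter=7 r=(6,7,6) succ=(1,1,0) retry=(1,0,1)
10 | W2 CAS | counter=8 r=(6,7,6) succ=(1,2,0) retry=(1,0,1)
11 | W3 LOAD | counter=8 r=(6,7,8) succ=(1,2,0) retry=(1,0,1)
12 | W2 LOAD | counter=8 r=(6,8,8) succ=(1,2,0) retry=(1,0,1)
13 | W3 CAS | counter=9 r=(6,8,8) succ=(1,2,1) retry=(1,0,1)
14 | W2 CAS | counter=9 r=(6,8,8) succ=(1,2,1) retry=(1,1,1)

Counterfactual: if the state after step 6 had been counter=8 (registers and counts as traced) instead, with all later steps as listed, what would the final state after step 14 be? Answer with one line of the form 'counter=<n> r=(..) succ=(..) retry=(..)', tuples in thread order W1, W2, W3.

state after step 6 := counter=8 r=(6,6,6) succ=(1,1,0) retry=(0,0,0)
7 | W1 CAS | counter=8 r=(6,6,6) succ=(1,1,0) retry=(1,0,0)
8 | W2 LOAD | counter=8 r=(6,8,6) succ=(1,1,0) retry=(1,0,0)
9 | W3 CAS | counter=8 r=(6,8,6) succ=(1,1,0) retry=(1,0,1)
10 | W2 CAS | counter=9 r=(6,8,6) succ=(1,2,0) retry=(1,0,1)
11 | W3 LOAD | counter=9 r=(6,8,9) succ=(1,2,0) retry=(1,0,1)
12 | W2 LOAD | counter=9 r=(6,9,9) succ=(1,2,0) retry=(1,0,1)
13 | W3 CAS | counter=10 r=(6,9,9) succ=(1,2,1) retry=(1,0,1)
14 | W2 CAS | counter=10 r=(6,9,9) succ=(1,2,1) retry=(1,1,1)

counter=10 r=(6,9,9) succ=(1,2,1) retry=(1,1,1)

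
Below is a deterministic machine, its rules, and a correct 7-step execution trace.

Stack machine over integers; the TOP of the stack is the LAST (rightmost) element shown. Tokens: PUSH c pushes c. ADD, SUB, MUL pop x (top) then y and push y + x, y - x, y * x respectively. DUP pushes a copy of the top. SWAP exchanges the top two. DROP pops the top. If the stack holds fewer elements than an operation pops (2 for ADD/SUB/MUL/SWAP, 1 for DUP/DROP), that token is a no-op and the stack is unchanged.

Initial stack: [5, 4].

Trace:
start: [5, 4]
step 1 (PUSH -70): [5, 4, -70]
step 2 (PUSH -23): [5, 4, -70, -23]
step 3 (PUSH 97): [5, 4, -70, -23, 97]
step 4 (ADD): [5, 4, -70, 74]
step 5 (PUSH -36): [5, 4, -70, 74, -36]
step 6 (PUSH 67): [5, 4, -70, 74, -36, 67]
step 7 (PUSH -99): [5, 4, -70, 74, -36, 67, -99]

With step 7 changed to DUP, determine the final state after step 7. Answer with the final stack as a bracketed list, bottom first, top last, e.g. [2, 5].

[5, 4, -70, 74, -36, 67, 67]

(re-executing from step 7 with the substitution; state before step 7: [5, 4, -70, 74, -36, 67])
step 7 (DUP): [5, 4, -70, 74, -36, 67, 67]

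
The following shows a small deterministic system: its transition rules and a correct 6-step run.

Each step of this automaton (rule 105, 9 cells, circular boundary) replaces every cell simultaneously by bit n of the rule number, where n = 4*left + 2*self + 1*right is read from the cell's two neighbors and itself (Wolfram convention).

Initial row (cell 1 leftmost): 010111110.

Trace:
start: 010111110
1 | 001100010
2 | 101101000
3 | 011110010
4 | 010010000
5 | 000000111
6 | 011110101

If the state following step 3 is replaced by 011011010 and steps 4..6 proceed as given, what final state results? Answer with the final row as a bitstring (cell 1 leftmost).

100110010

state after step 3 := 011011010
4 | 011111100
5 | 010000101
6 | 100110010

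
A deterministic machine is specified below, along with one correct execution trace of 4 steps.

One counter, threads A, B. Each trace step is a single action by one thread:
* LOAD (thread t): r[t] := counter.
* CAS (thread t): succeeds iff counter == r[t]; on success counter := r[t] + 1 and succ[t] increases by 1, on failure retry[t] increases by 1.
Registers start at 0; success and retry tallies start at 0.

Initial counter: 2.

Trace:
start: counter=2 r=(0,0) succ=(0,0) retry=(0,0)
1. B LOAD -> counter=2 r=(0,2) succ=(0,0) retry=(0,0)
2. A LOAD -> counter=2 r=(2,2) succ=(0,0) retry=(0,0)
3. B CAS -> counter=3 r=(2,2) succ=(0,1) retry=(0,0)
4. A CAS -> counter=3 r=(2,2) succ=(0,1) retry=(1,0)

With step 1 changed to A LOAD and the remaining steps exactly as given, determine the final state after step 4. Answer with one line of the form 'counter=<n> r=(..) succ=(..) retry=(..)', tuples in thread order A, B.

counter=3 r=(2,0) succ=(1,0) retry=(0,1)

(re-executing from step 1 with the substitution; state before step 1: counter=2 r=(0,0) succ=(0,0) retry=(0,0))
1. A LOAD -> counter=2 r=(2,0) succ=(0,0) retry=(0,0)
2. A LOAD -> counter=2 r=(2,0) succ=(0,0) retry=(0,0)
3. B CAS -> counter=2 r=(2,0) succ=(0,0) retry=(0,1)
4. A CAS -> counter=3 r=(2,0) succ=(1,0) retry=(0,1)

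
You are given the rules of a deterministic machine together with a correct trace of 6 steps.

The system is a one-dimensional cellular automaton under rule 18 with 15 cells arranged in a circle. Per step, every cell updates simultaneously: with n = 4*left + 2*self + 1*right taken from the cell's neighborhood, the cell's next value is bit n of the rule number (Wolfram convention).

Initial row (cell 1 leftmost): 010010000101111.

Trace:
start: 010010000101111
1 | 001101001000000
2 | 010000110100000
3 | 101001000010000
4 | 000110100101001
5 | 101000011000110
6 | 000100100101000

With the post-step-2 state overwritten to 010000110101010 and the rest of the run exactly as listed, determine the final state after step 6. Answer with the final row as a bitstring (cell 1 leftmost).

state after step 2 := 010000110101010
3 | 101001000000001
4 | 000110100000010
5 | 001000010000101
6 | 110100101001000

110100101001000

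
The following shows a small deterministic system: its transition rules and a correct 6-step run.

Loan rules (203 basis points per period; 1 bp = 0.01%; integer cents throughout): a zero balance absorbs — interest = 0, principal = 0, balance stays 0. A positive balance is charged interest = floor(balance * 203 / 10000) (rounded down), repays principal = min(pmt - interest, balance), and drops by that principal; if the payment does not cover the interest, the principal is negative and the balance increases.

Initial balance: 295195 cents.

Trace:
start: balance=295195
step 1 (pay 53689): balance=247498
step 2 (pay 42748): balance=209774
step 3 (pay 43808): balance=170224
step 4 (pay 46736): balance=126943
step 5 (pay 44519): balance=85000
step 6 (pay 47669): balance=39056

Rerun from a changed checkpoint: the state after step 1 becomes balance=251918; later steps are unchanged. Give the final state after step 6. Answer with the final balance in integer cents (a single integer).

43942

state after step 1 := balance=251918
step 2 (pay 42748): balance=214283
step 3 (pay 43808): balance=174824
step 4 (pay 46736): balance=131636
step 5 (pay 44519): balance=89789
step 6 (pay 47669): balance=43942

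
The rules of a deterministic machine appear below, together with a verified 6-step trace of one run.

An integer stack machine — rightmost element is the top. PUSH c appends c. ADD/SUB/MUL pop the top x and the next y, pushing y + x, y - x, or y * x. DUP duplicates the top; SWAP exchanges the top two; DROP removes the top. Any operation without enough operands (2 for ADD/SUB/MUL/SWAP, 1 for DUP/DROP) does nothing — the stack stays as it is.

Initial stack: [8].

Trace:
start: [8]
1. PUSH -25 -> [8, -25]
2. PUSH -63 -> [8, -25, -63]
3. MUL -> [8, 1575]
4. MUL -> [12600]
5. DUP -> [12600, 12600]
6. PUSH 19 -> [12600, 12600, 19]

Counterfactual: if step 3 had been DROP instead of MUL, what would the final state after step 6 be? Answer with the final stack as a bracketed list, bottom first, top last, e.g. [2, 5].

(re-executing from step 3 with the substitution; state before step 3: [8, -25, -63])
3. DROP -> [8, -25]
4. MUL -> [-200]
5. DUP -> [-200, -200]
6. PUSH 19 -> [-200, -200, 19]

[-200, -200, 19]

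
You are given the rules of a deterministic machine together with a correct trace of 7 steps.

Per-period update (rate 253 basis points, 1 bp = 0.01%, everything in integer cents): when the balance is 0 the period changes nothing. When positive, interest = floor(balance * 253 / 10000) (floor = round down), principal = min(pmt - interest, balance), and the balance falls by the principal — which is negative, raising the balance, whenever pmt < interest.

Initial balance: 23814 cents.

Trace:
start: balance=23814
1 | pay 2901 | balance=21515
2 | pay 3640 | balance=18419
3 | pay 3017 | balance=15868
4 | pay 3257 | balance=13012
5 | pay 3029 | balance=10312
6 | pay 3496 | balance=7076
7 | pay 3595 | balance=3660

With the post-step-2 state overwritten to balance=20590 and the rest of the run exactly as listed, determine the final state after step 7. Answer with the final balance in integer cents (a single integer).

state after step 2 := balance=20590
3 | pay 3017 | balance=18093
4 | pay 3257 | balance=15293
5 | pay 3029 | balance=12650
6 | pay 3496 | balance=9474
7 | pay 3595 | balance=6118

6118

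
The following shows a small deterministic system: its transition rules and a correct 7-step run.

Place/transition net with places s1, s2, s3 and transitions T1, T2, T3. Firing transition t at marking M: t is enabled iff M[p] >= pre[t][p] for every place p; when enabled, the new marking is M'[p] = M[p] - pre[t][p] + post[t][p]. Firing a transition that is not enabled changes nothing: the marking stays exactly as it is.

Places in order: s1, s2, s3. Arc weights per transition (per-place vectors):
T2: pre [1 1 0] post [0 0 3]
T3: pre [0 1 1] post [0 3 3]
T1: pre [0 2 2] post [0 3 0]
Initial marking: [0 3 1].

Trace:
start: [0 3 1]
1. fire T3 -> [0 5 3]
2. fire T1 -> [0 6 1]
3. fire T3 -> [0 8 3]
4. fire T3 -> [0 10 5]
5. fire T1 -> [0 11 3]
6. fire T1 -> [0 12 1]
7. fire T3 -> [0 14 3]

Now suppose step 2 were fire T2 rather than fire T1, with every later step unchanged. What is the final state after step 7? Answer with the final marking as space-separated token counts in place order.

(re-executing from step 2 with the substitution; state before step 2: [0 5 3])
2. fire T2 -> [0 5 3]
3. fire T3 -> [0 7 5]
4. fire T3 -> [0 9 7]
5. fire T1 -> [0 10 5]
6. fire T1 -> [0 11 3]
7. fire T3 -> [0 13 5]

0 13 5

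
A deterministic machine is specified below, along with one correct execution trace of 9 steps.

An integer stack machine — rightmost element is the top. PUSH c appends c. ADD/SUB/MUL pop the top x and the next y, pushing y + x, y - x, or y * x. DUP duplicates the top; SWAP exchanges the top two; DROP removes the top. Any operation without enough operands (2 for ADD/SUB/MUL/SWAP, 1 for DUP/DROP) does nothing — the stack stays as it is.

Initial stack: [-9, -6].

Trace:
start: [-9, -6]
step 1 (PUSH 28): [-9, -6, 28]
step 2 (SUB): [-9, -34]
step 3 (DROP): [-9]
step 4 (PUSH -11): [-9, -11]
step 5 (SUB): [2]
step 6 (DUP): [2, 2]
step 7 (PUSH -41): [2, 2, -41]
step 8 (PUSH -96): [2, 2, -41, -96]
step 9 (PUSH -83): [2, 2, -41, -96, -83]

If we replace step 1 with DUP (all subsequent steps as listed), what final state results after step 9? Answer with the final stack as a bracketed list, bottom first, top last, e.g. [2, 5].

(re-executing from step 1 with the substitution; state before step 1: [-9, -6])
step 1 (DUP): [-9, -6, -6]
step 2 (SUB): [-9, 0]
step 3 (DROP): [-9]
step 4 (PUSH -11): [-9, -11]
step 5 (SUB): [2]
step 6 (DUP): [2, 2]
step 7 (PUSH -41): [2, 2, -41]
step 8 (PUSH -96): [2, 2, -41, -96]
step 9 (PUSH -83): [2, 2, -41, -96, -83]

[2, 2, -41, -96, -83]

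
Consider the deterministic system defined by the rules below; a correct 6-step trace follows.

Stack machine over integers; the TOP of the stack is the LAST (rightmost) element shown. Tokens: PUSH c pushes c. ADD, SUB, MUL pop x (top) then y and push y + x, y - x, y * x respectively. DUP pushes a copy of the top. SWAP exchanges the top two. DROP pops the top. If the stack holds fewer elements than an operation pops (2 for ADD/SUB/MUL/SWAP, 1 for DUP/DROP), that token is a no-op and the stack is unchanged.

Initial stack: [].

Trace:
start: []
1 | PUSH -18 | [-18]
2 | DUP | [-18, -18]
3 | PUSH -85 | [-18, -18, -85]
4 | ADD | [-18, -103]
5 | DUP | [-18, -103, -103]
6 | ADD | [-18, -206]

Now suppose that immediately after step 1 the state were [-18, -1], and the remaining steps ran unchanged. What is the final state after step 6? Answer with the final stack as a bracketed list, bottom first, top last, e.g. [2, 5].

[-18, -1, -172]

state after step 1 := [-18, -1]
2 | DUP | [-18, -1, -1]
3 | PUSH -85 | [-18, -1, -1, -85]
4 | ADD | [-18, -1, -86]
5 | DUP | [-18, -1, -86, -86]
6 | ADD | [-18, -1, -172]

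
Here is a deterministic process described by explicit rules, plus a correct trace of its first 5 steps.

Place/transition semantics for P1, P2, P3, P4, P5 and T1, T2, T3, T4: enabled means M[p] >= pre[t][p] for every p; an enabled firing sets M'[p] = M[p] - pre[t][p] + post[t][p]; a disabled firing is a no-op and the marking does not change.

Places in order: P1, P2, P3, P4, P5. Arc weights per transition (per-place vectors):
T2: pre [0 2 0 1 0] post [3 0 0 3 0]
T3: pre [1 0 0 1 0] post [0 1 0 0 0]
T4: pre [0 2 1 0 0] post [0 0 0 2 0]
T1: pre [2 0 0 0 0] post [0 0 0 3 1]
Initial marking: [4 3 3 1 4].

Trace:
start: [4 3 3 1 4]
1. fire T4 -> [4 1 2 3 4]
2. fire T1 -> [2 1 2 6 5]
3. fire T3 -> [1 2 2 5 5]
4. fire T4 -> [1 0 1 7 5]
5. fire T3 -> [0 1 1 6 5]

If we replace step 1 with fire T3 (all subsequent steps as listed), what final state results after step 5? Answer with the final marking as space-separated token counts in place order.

0 3 2 4 5

(re-executing from step 1 with the substitution; state before step 1: [4 3 3 1 4])
1. fire T3 -> [3 4 3 0 4]
2. fire T1 -> [1 4 3 3 5]
3. fire T3 -> [0 5 3 2 5]
4. fire T4 -> [0 3 2 4 5]
5. fire T3 -> [0 3 2 4 5]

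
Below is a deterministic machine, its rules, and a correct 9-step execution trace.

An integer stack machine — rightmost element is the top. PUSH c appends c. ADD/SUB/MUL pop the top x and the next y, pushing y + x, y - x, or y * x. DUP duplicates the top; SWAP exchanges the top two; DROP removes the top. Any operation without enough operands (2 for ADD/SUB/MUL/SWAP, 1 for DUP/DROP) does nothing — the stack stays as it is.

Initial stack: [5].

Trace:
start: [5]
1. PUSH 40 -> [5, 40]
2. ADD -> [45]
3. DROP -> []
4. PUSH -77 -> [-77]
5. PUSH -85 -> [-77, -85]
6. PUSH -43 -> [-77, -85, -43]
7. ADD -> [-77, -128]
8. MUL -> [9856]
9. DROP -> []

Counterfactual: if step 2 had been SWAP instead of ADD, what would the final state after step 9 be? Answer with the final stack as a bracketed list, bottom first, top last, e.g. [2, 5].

[40]

(re-executing from step 2 with the substitution; state before step 2: [5, 40])
2. SWAP -> [40, 5]
3. DROP -> [40]
4. PUSH -77 -> [40, -77]
5. PUSH -85 -> [40, -77, -85]
6. PUSH -43 -> [40, -77, -85, -43]
7. ADD -> [40, -77, -128]
8. MUL -> [40, 9856]
9. DROP -> [40]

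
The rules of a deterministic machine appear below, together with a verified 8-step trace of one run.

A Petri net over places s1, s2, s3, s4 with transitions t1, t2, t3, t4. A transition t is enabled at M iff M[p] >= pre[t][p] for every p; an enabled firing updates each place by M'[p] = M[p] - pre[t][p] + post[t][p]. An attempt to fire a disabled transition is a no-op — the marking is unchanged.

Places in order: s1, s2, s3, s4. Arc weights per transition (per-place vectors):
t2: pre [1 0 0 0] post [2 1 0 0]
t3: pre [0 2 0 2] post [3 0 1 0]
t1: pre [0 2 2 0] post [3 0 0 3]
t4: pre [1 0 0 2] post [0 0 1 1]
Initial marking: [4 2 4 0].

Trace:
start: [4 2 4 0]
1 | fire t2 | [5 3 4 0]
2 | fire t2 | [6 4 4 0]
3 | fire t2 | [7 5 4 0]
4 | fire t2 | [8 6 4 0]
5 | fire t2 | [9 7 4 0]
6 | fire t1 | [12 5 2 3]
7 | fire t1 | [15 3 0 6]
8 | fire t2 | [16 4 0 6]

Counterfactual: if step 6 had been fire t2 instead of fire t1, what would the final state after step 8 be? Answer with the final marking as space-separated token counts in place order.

(re-executing from step 6 with the substitution; state before step 6: [9 7 4 0])
6 | fire t2 | [10 8 4 0]
7 | fire t1 | [13 6 2 3]
8 | fire t2 | [14 7 2 3]

14 7 2 3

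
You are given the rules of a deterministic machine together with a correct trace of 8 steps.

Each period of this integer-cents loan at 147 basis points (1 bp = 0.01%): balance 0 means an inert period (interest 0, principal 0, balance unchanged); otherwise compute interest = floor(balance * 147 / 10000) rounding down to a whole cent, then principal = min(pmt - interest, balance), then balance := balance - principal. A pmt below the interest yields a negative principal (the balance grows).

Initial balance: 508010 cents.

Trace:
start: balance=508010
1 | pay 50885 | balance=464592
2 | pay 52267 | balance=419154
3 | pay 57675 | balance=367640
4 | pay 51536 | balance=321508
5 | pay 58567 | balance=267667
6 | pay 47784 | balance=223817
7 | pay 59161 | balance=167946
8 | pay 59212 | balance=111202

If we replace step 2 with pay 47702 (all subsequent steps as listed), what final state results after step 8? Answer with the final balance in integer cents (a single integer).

116184

(re-executing from step 2 with the substitution; state before step 2: balance=464592)
2 | pay 47702 | balance=423719
3 | pay 57675 | balance=372272
4 | pay 51536 | balance=326208
5 | pay 58567 | balance=272436
6 | pay 47784 | balance=228656
7 | pay 59161 | balance=172856
8 | pay 59212 | balance=116184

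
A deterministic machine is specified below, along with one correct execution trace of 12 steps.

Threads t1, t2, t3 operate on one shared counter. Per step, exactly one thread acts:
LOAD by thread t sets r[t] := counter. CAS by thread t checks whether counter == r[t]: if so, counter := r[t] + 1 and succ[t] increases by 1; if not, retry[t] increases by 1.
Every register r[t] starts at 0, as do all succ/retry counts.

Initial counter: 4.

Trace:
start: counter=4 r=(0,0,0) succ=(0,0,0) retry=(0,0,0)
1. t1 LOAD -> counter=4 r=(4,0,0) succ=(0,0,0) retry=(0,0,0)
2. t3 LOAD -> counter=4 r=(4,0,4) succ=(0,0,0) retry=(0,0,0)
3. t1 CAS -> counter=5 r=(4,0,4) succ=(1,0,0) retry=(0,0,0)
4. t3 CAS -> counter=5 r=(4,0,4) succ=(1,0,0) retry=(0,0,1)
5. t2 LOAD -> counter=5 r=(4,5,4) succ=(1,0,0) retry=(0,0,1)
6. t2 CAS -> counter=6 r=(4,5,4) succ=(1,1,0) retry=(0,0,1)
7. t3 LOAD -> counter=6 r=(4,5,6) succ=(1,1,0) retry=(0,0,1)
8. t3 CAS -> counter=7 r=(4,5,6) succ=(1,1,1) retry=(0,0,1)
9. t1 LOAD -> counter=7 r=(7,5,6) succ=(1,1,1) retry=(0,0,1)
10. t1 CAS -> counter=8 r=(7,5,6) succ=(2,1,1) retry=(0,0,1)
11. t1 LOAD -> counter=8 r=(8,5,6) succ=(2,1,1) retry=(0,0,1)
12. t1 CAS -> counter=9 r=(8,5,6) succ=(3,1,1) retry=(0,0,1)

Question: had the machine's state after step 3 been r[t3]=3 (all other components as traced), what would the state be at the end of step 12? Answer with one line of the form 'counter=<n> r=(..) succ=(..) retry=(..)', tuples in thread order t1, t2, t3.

state after step 3 := counter=5 r=(4,0,3) succ=(1,0,0) retry=(0,0,0)
4. t3 CAS -> counter=5 r=(4,0,3) succ=(1,0,0) retry=(0,0,1)
5. t2 LOAD -> counter=5 r=(4,5,3) succ=(1,0,0) retry=(0,0,1)
6. t2 CAS -> counter=6 r=(4,5,3) succ=(1,1,0) retry=(0,0,1)
7. t3 LOAD -> counter=6 r=(4,5,6) succ=(1,1,0) retry=(0,0,1)
8. t3 CAS -> counter=7 r=(4,5,6) succ=(1,1,1) retry=(0,0,1)
9. t1 LOAD -> counter=7 r=(7,5,6) succ=(1,1,1) retry=(0,0,1)
10. t1 CAS -> counter=8 r=(7,5,6) succ=(2,1,1) retry=(0,0,1)
11. t1 LOAD -> counter=8 r=(8,5,6) succ=(2,1,1) retry=(0,0,1)
12. t1 CAS -> counter=9 r=(8,5,6) succ=(3,1,1) retry=(0,0,1)

counter=9 r=(8,5,6) succ=(3,1,1) retry=(0,0,1)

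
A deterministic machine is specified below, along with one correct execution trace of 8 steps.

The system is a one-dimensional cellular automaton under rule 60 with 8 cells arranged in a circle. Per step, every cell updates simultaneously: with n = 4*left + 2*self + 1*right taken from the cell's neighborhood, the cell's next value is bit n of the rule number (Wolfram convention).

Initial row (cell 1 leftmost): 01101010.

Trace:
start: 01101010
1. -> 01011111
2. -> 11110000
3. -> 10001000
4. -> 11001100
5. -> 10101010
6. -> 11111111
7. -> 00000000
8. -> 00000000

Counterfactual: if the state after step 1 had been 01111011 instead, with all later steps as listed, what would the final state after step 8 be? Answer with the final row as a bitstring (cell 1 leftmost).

00000000

state after step 1 := 01111011
2. -> 11000110
3. -> 10100101
4. -> 01110111
5. -> 11001100
6. -> 10101010
7. -> 11111111
8. -> 00000000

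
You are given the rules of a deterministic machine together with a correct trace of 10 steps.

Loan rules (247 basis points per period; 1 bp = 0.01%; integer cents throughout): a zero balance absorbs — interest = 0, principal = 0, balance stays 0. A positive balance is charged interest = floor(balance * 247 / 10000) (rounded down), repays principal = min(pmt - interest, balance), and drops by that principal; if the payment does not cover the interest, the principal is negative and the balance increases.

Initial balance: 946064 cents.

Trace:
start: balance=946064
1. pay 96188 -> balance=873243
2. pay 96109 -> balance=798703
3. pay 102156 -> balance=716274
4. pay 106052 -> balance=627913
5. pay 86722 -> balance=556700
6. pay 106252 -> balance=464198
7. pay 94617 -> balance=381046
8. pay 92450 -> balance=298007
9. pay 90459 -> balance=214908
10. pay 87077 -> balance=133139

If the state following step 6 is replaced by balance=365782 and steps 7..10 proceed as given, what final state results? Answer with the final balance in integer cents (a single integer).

state after step 6 := balance=365782
7. pay 94617 -> balance=280199
8. pay 92450 -> balance=194669
9. pay 90459 -> balance=109018
10. pay 87077 -> balance=24633

24633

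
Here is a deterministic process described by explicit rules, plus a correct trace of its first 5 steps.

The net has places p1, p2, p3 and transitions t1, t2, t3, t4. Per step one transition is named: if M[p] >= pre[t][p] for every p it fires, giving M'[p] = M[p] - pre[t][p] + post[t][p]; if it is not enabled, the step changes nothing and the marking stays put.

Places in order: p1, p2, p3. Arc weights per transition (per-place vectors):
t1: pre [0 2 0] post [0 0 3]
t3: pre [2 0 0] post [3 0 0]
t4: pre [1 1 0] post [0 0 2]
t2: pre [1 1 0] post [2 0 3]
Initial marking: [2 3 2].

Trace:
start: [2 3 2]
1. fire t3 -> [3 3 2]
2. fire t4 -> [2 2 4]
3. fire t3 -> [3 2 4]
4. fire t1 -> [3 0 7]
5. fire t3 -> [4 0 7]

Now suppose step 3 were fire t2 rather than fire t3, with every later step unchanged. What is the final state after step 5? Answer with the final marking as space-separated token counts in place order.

4 1 7

(re-executing from step 3 with the substitution; state before step 3: [2 2 4])
3. fire t2 -> [3 1 7]
4. fire t1 -> [3 1 7]
5. fire t3 -> [4 1 7]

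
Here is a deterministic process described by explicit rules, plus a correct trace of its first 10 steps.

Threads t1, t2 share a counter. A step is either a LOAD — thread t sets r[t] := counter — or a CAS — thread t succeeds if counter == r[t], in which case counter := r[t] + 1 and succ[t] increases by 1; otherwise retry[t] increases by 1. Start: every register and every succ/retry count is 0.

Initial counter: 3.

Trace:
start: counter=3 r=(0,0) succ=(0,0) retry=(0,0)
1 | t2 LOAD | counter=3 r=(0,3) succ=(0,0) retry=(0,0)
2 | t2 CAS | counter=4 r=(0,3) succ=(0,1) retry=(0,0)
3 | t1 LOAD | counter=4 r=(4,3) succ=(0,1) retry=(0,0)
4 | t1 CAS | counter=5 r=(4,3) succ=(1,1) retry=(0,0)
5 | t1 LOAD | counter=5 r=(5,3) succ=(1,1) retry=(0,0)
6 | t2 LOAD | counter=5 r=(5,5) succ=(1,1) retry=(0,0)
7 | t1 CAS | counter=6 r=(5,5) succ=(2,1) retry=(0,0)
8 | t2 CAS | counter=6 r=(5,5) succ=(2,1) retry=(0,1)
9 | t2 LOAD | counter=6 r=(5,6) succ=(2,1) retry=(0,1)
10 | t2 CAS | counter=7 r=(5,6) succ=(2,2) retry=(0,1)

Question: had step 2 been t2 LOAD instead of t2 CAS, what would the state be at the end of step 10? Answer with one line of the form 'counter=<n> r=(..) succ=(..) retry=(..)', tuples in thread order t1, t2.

counter=6 r=(4,5) succ=(2,1) retry=(0,1)

(re-executing from step 2 with the substitution; state before step 2: counter=3 r=(0,3) succ=(0,0) retry=(0,0))
2 | t2 LOAD | counter=3 r=(0,3) succ=(0,0) retry=(0,0)
3 | t1 LOAD | counter=3 r=(3,3) succ=(0,0) retry=(0,0)
4 | t1 CAS | counter=4 r=(3,3) succ=(1,0) retry=(0,0)
5 | t1 LOAD | counter=4 r=(4,3) succ=(1,0) retry=(0,0)
6 | t2 LOAD | counter=4 r=(4,4) succ=(1,0) retry=(0,0)
7 | t1 CAS | counter=5 r=(4,4) succ=(2,0) retry=(0,0)
8 | t2 CAS | counter=5 r=(4,4) succ=(2,0) retry=(0,1)
9 | t2 LOAD | counter=5 r=(4,5) succ=(2,0) retry=(0,1)
10 | t2 CAS | counter=6 r=(4,5) succ=(2,1) retry=(0,1)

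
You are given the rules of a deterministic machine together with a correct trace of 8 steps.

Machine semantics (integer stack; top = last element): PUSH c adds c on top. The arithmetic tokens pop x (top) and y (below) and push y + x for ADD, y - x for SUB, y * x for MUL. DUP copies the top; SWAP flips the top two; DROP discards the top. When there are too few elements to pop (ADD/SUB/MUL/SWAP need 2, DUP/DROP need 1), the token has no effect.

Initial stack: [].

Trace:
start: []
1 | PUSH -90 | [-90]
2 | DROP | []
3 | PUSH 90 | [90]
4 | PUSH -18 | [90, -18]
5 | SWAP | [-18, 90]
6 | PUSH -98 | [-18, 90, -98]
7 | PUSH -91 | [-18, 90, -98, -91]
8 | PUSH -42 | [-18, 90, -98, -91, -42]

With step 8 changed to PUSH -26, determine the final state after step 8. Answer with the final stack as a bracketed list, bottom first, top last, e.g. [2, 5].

(re-executing from step 8 with the substitution; state before step 8: [-18, 90, -98, -91])
8 | PUSH -26 | [-18, 90, -98, -91, -26]

[-18, 90, -98, -91, -26]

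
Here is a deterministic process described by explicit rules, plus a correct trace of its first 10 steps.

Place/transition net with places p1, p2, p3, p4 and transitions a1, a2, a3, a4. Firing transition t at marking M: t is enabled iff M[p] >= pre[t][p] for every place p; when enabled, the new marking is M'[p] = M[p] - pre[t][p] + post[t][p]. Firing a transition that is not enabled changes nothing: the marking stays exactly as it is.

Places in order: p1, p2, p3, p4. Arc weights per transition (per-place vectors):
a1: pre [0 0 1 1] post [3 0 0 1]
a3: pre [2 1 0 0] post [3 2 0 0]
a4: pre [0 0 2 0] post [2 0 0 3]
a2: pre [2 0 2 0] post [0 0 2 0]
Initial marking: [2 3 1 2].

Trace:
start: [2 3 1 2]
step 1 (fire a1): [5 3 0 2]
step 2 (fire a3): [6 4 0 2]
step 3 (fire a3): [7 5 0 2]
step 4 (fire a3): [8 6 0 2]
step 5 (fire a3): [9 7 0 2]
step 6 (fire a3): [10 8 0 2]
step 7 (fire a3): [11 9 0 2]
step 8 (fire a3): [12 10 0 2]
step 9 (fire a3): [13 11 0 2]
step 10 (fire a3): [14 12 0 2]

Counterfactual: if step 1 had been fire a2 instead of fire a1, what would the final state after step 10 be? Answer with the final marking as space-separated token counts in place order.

(re-executing from step 1 with the substitution; state before step 1: [2 3 1 2])
step 1 (fire a2): [2 3 1 2]
step 2 (fire a3): [3 4 1 2]
step 3 (fire a3): [4 5 1 2]
step 4 (fire a3): [5 6 1 2]
step 5 (fire a3): [6 7 1 2]
step 6 (fire a3): [7 8 1 2]
step 7 (fire a3): [8 9 1 2]
step 8 (fire a3): [9 10 1 2]
step 9 (fire a3): [10 11 1 2]
step 10 (fire a3): [11 12 1 2]

11 12 1 2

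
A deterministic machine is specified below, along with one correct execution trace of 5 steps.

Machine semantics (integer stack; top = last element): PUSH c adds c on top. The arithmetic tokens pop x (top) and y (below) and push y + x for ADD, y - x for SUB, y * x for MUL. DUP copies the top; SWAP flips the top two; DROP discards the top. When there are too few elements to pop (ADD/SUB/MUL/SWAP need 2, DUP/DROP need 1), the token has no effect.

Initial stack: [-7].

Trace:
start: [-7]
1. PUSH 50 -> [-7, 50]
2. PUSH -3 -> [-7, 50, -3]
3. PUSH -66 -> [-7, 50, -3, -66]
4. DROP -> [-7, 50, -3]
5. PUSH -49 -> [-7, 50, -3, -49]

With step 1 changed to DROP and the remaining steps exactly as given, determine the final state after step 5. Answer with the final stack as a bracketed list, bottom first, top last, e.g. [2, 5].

(re-executing from step 1 with the substitution; state before step 1: [-7])
1. DROP -> []
2. PUSH -3 -> [-3]
3. PUSH -66 -> [-3, -66]
4. DROP -> [-3]
5. PUSH -49 -> [-3, -49]

[-3, -49]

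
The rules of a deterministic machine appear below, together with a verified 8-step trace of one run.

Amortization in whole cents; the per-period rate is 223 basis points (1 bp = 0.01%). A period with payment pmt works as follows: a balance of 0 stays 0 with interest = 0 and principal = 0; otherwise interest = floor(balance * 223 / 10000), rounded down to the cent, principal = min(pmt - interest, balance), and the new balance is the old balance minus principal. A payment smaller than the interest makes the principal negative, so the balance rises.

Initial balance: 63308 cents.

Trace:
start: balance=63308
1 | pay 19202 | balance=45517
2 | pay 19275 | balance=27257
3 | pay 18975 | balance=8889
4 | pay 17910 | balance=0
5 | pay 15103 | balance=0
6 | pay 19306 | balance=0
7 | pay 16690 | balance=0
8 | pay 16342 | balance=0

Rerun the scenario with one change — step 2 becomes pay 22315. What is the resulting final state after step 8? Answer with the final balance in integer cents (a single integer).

(re-executing from step 2 with the substitution; state before step 2: balance=45517)
2 | pay 22315 | balance=24217
3 | pay 18975 | balance=5782
4 | pay 17910 | balance=0
5 | pay 15103 | balance=0
6 | pay 19306 | balance=0
7 | pay 16690 | balance=0
8 | pay 16342 | balance=0

0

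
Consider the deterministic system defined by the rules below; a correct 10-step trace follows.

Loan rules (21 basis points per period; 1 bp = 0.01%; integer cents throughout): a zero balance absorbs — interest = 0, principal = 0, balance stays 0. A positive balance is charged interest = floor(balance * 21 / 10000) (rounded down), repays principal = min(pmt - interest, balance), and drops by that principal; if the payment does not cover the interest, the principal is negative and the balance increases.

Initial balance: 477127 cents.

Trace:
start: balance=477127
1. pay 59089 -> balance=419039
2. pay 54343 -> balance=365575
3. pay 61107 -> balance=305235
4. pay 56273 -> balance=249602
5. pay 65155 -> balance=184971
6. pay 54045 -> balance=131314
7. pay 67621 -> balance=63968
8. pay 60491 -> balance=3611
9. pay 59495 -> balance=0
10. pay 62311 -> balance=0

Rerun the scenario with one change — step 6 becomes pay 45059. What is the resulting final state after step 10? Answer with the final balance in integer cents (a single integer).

0

(re-executing from step 6 with the substitution; state before step 6: balance=184971)
6. pay 45059 -> balance=140300
7. pay 67621 -> balance=72973
8. pay 60491 -> balance=12635
9. pay 59495 -> balance=0
10. pay 62311 -> balance=0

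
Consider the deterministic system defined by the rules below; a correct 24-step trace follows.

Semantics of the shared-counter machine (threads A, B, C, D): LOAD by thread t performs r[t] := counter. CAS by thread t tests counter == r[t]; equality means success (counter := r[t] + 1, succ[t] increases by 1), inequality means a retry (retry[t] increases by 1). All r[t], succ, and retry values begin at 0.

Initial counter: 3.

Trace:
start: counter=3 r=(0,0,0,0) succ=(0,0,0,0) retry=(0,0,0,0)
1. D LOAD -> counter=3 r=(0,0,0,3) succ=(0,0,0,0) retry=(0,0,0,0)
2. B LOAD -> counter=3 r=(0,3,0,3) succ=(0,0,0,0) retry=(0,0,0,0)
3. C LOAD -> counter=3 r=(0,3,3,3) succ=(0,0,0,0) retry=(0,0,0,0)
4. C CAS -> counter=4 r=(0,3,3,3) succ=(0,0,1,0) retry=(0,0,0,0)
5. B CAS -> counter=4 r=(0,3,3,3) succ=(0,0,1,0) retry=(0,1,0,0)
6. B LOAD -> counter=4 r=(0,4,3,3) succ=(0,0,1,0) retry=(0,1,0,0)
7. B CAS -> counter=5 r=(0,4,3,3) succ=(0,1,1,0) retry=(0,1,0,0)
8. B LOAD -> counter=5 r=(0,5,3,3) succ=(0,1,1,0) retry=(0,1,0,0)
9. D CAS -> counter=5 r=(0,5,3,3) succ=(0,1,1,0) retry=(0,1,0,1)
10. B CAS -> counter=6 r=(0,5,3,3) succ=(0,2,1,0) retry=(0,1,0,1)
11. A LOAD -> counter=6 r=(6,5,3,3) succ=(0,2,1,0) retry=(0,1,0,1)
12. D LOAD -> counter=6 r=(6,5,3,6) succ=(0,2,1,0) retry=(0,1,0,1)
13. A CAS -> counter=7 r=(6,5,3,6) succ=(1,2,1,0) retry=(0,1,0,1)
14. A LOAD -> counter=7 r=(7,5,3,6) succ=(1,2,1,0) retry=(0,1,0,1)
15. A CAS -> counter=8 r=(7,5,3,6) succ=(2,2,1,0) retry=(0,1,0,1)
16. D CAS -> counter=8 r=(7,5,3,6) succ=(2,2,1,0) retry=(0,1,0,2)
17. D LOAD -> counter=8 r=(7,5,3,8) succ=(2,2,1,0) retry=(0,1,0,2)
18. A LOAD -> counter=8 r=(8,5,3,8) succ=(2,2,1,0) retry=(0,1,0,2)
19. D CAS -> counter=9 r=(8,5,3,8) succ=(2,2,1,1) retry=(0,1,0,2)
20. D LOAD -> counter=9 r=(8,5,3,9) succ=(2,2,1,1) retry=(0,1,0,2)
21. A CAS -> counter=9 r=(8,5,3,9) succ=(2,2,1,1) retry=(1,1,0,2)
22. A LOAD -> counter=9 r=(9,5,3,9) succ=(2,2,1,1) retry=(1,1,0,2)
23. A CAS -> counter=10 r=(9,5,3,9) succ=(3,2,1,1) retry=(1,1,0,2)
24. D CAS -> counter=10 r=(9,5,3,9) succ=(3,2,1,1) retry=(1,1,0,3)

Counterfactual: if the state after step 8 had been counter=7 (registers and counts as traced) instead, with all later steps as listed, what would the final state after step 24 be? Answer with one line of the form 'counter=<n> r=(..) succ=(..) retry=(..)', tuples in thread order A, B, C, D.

state after step 8 := counter=7 r=(0,5,3,3) succ=(0,1,1,0) retry=(0,1,0,0)
9. D CAS -> counter=7 r=(0,5,3,3) succ=(0,1,1,0) retry=(0,1,0,1)
10. B CAS -> counter=7 r=(0,5,3,3) succ=(0,1,1,0) retry=(0,2,0,1)
11. A LOAD -> counter=7 r=(7,5,3,3) succ=(0,1,1,0) retry=(0,2,0,1)
12. D LOAD -> counter=7 r=(7,5,3,7) succ=(0,1,1,0) retry=(0,2,0,1)
13. A CAS -> counter=8 r=(7,5,3,7) succ=(1,1,1,0) retry=(0,2,0,1)
14. A LOAD -> counter=8 r=(8,5,3,7) succ=(1,1,1,0) retry=(0,2,0,1)
15. A CAS -> counter=9 r=(8,5,3,7) succ=(2,1,1,0) retry=(0,2,0,1)
16. D CAS -> counter=9 r=(8,5,3,7) succ=(2,1,1,0) retry=(0,2,0,2)
17. D LOAD -> counter=9 r=(8,5,3,9) succ=(2,1,1,0) retry=(0,2,0,2)
18. A LOAD -> counter=9 r=(9,5,3,9) succ=(2,1,1,0) retry=(0,2,0,2)
19. D CAS -> counter=10 r=(9,5,3,9) succ=(2,1,1,1) retry=(0,2,0,2)
20. D LOAD -> counter=10 r=(9,5,3,10) succ=(2,1,1,1) retry=(0,2,0,2)
21. A CAS -> counter=10 r=(9,5,3,10) succ=(2,1,1,1) retry=(1,2,0,2)
22. A LOAD -> counter=10 r=(10,5,3,10) succ=(2,1,1,1) retry=(1,2,0,2)
23. A CAS -> counter=11 r=(10,5,3,10) succ=(3,1,1,1) retry=(1,2,0,2)
24. D CAS -> counter=11 r=(10,5,3,10) succ=(3,1,1,1) retry=(1,2,0,3)

counter=11 r=(10,5,3,10) succ=(3,1,1,1) retry=(1,2,0,3)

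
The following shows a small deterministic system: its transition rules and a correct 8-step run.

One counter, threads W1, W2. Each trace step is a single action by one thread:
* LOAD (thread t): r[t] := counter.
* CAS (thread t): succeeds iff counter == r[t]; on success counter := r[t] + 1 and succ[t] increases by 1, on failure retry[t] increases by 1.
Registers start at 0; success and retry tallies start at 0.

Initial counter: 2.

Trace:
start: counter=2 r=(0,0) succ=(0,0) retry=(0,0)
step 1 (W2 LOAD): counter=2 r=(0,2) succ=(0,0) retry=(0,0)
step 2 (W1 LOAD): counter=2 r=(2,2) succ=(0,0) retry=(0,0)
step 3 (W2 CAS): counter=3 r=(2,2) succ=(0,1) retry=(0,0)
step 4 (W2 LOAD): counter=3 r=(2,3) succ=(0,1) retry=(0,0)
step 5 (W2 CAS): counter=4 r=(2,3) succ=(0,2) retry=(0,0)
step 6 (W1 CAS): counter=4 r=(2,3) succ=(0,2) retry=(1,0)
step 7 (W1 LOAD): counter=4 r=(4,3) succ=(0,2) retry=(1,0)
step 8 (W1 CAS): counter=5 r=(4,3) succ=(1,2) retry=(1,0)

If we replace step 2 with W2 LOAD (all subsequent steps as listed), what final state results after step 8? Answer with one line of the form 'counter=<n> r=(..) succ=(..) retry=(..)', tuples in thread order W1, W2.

counter=5 r=(4,3) succ=(1,2) retry=(1,0)

(re-executing from step 2 with the substitution; state before step 2: counter=2 r=(0,2) succ=(0,0) retry=(0,0))
step 2 (W2 LOAD): counter=2 r=(0,2) succ=(0,0) retry=(0,0)
step 3 (W2 CAS): counter=3 r=(0,2) succ=(0,1) retry=(0,0)
step 4 (W2 LOAD): counter=3 r=(0,3) succ=(0,1) retry=(0,0)
step 5 (W2 CAS): counter=4 r=(0,3) succ=(0,2) retry=(0,0)
step 6 (W1 CAS): counter=4 r=(0,3) succ=(0,2) retry=(1,0)
step 7 (W1 LOAD): counter=4 r=(4,3) succ=(0,2) retry=(1,0)
step 8 (W1 CAS): counter=5 r=(4,3) succ=(1,2) retry=(1,0)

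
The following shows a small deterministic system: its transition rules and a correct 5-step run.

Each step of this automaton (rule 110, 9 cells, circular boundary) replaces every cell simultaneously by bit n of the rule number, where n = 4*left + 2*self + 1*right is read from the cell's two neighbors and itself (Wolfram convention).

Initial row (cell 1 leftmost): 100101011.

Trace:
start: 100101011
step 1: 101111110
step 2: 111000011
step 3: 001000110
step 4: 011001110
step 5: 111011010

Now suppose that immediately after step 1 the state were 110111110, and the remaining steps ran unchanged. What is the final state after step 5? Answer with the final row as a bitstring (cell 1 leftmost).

011111010

state after step 1 := 110111110
step 2: 111100011
step 3: 000100110
step 4: 001101110
step 5: 011111010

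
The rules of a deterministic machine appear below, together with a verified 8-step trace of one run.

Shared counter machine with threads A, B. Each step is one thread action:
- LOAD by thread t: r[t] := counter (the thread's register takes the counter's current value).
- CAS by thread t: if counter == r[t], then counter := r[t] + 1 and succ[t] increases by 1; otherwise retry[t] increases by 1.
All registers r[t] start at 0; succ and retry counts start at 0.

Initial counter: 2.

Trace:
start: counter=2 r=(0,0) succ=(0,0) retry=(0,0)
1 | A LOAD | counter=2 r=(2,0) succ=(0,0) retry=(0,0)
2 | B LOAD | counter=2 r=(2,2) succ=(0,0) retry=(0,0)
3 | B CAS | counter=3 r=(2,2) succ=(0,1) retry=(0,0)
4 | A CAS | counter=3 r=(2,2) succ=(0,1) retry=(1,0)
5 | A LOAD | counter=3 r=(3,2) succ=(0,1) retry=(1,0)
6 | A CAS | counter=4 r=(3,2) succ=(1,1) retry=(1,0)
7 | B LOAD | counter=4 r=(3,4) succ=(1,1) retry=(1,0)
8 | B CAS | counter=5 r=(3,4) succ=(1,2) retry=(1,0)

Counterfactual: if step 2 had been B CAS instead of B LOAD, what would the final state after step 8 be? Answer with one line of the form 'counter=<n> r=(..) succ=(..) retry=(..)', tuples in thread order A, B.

(re-executing from step 2 with the substitution; state before step 2: counter=2 r=(2,0) succ=(0,0) retry=(0,0))
2 | B CAS | counter=2 r=(2,0) succ=(0,0) retry=(0,1)
3 | B CAS | counter=2 r=(2,0) succ=(0,0) retry=(0,2)
4 | A CAS | counter=3 r=(2,0) succ=(1,0) retry=(0,2)
5 | A LOAD | counter=3 r=(3,0) succ=(1,0) retry=(0,2)
6 | A CAS | counter=4 r=(3,0) succ=(2,0) retry=(0,2)
7 | B LOAD | counter=4 r=(3,4) succ=(2,0) retry=(0,2)
8 | B CAS | counter=5 r=(3,4) succ=(2,1) retry=(0,2)

counter=5 r=(3,4) succ=(2,1) retry=(0,2)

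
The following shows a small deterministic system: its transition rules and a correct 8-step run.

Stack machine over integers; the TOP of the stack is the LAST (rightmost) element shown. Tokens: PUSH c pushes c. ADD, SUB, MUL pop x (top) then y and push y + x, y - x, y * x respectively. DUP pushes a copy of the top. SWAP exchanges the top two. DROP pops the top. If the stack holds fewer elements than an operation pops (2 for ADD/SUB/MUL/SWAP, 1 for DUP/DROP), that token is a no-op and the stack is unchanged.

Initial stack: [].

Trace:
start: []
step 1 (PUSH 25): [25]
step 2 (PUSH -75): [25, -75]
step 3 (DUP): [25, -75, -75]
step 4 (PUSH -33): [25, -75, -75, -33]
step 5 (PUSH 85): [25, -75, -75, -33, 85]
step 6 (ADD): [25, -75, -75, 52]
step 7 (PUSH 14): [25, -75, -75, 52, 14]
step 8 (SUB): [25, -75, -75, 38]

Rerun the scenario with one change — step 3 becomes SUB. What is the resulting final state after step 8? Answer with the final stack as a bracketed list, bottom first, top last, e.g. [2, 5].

(re-executing from step 3 with the substitution; state before step 3: [25, -75])
step 3 (SUB): [100]
step 4 (PUSH -33): [100, -33]
step 5 (PUSH 85): [100, -33, 85]
step 6 (ADD): [100, 52]
step 7 (PUSH 14): [100, 52, 14]
step 8 (SUB): [100, 38]

[100, 38]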